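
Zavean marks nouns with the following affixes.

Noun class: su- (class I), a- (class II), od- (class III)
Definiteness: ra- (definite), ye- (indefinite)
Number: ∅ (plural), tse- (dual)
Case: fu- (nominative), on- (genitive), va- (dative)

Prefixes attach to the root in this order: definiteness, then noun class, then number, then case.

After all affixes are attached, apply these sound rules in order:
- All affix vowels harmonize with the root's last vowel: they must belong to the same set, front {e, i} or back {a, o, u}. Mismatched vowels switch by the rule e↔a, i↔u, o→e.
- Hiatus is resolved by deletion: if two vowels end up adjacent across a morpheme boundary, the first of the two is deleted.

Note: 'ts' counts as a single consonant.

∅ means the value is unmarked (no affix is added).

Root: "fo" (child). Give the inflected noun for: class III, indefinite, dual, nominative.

Attach definiteness indefinite ye- → yefo.
Attach noun class class III od- → odyefo.
Attach number dual tse- → tseodyefo.
Attach case nominative fu- → futseodyefo.
Apply vowel harmony: futseodyefo → futsaodyafo.
Apply vowel deletion: futsaodyafo → futsodyafo.

futsodyafo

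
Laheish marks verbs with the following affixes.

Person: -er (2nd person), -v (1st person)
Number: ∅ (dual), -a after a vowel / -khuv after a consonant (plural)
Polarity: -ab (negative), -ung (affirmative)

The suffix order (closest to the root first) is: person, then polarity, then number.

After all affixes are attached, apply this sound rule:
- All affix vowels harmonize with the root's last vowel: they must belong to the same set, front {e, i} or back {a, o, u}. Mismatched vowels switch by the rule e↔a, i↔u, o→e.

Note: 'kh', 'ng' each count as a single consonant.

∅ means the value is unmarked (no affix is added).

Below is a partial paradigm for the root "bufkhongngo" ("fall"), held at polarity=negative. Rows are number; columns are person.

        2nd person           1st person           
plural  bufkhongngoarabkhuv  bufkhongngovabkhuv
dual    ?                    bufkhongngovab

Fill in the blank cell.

bufkhongngoarab

Attach person 2nd person -er → bufkhongngoer.
Attach polarity negative -ab → bufkhongngoerab.
number = dual: zero marking, form stays bufkhongngoerab.
Apply vowel harmony: bufkhongngoerab → bufkhongngoarab.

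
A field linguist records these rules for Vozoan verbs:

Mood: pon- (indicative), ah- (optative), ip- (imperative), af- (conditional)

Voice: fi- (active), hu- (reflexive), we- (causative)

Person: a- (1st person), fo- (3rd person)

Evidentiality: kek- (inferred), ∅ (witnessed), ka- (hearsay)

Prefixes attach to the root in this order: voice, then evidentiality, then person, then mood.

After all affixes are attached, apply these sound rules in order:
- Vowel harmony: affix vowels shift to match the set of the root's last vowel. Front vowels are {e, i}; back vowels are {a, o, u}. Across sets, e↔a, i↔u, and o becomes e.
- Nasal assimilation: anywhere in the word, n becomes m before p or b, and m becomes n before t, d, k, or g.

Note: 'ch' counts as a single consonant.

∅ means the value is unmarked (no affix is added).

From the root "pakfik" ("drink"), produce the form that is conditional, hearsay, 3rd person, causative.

Attach voice causative we- → wepakfik.
Attach evidentiality hearsay ka- → kawepakfik.
Attach person 3rd person fo- → fokawepakfik.
Attach mood conditional af- → affokawepakfik.
Apply vowel harmony: affokawepakfik → effekewepakfik.
Nasal assimilation: no change.

effekewepakfik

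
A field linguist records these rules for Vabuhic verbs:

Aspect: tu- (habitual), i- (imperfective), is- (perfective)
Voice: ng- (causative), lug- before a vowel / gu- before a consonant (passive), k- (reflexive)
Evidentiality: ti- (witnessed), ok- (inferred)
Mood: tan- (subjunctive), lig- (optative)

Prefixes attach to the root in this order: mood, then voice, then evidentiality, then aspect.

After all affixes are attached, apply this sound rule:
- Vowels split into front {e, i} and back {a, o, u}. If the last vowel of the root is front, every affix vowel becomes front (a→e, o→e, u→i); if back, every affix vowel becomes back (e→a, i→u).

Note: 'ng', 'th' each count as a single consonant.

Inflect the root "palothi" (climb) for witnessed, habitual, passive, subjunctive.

Attach mood subjunctive tan- → tanpalothi.
Attach voice passive gu- (before consonant 't') → gutanpalothi.
Attach evidentiality witnessed ti- → tigutanpalothi.
Attach aspect habitual tu- → tutigutanpalothi.
Apply vowel harmony: tutigutanpalothi → titigitenpalothi.

titigitenpalothi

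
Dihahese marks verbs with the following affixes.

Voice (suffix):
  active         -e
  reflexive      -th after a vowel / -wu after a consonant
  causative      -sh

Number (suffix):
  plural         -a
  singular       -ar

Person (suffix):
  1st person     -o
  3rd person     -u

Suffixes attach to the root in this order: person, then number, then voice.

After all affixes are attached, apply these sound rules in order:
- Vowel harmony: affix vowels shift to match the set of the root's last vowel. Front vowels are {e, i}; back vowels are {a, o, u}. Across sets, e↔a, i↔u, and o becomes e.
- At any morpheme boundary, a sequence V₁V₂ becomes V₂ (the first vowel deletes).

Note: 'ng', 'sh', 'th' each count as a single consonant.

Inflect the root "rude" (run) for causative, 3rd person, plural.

Attach person 3rd person -u → rudeu.
Attach number plural -a → rudeua.
Attach voice causative -sh → rudeuash.
Apply vowel harmony: rudeuash → rudeiesh.
Apply vowel deletion: rudeiesh → rudesh.

rudesh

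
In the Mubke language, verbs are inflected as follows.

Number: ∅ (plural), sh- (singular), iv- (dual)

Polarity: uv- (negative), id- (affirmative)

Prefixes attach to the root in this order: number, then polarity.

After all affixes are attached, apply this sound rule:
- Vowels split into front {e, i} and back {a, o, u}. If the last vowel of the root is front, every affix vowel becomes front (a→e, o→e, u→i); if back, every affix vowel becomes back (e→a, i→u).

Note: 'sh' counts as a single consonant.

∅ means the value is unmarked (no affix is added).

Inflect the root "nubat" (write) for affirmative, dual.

uduvnubat

Attach number dual iv- → ivnubat.
Attach polarity affirmative id- → idivnubat.
Apply vowel harmony: idivnubat → uduvnubat.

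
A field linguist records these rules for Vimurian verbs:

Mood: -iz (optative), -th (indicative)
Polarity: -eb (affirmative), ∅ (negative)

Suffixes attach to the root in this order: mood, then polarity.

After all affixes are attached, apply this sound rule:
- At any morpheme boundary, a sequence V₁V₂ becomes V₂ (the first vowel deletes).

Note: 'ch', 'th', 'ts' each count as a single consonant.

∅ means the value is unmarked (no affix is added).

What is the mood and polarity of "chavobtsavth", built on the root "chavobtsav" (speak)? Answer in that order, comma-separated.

indicative, negative

Segment: chavobtsav-th.
mood: -th → indicative.
polarity: ∅ → negative.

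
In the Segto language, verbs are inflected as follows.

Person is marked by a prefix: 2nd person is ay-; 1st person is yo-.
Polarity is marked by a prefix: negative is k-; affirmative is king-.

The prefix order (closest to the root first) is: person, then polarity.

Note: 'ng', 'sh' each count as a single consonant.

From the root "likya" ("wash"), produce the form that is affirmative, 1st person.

Attach person 1st person yo- → yolikya.
Attach polarity affirmative king- → kingyolikya.

kingyolikya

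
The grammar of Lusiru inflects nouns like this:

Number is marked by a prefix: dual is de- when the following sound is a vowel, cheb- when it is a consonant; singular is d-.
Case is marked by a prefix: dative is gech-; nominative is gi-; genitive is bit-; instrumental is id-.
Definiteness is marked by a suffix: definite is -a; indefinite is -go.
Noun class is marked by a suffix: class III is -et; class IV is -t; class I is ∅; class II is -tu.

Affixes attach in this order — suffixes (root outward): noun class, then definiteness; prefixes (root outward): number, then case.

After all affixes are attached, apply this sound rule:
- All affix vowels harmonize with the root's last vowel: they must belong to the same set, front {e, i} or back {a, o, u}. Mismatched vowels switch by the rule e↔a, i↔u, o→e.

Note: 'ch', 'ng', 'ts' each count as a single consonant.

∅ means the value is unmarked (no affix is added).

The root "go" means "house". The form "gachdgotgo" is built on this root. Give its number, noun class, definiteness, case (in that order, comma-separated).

Segment: gech-d-go-t-go.
number: d- → singular.
noun class: -t → class IV.
definiteness: -go → indefinite.
case: gech- → dative.

singular, class IV, indefinite, dative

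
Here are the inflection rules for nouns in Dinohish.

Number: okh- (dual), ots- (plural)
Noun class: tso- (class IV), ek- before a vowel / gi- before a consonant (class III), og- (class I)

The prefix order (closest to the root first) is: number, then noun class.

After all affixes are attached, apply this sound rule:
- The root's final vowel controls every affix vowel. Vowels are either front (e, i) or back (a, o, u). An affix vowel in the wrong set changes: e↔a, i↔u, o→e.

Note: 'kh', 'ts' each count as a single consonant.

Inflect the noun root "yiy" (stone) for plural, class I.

egetsyiy

Attach number plural ots- → otsyiy.
Attach noun class class I og- → ogotsyiy.
Apply vowel harmony: ogotsyiy → egetsyiy.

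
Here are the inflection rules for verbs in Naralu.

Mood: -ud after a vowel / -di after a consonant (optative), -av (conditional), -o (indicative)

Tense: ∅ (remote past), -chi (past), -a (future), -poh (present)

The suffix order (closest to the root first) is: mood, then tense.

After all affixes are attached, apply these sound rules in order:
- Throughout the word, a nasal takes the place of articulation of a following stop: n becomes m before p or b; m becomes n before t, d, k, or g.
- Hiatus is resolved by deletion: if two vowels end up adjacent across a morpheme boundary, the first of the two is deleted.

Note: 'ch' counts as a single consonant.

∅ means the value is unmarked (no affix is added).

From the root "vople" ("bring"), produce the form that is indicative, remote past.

voplo

Attach mood indicative -o → vopleo.
tense = remote past: zero marking, form stays vopleo.
Nasal assimilation: no change.
Apply vowel deletion: vopleo → voplo.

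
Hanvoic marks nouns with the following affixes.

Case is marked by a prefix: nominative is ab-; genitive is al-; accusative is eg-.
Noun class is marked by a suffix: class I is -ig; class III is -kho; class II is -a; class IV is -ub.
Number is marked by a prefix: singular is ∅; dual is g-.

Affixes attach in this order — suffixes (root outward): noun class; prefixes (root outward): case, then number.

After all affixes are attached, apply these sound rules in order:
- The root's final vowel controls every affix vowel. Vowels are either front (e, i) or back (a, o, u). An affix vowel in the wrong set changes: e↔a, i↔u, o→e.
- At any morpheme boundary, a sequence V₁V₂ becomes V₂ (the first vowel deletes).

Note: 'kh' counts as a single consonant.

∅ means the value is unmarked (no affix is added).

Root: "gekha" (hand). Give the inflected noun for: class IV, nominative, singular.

abgekhub

Attach noun class class IV -ub → gekhaub.
Attach case nominative ab- → abgekhaub.
number = singular: zero marking, form stays abgekhaub.
Vowel harmony: no change.
Apply vowel deletion: abgekhaub → abgekhub.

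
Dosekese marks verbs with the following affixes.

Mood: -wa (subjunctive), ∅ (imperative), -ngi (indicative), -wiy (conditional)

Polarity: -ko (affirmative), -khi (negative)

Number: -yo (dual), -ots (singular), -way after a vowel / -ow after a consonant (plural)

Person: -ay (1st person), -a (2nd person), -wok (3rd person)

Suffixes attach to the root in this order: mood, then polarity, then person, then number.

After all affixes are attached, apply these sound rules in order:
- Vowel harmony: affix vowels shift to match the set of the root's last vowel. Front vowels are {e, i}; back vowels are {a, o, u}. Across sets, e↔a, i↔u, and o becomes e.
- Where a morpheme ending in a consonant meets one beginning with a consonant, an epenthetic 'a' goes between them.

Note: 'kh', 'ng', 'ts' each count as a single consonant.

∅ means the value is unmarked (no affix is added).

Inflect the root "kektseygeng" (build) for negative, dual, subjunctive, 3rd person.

Attach mood subjunctive -wa → kektseygengwa.
Attach polarity negative -khi → kektseygengwakhi.
Attach person 3rd person -wok → kektseygengwakhiwok.
Attach number dual -yo → kektseygengwakhiwokyo.
Apply vowel harmony: kektseygengwakhiwokyo → kektseygengwekhiwekye.
Apply epenthesis: kektseygengwekhiwekye → kektseygengawekhiwekaye.

kektseygengawekhiwekaye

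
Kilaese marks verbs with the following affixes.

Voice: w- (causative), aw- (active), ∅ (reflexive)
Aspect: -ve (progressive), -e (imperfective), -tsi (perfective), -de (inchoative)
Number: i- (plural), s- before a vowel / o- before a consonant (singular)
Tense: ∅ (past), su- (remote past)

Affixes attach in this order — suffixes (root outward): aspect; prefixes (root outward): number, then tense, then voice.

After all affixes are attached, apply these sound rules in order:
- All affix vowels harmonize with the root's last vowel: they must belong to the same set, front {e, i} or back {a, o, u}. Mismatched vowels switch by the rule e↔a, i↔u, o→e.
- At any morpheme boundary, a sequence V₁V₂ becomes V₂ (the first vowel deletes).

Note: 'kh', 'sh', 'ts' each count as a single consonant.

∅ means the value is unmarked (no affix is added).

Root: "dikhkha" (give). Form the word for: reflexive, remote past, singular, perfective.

sodikhkhatsu

Attach number singular o- (before consonant 'd') → odikhkha.
Attach aspect perfective -tsi → odikhkhatsi.
Attach tense remote past su- → suodikhkhatsi.
voice = reflexive: zero marking, form stays suodikhkhatsi.
Apply vowel harmony: suodikhkhatsi → suodikhkhatsu.
Apply vowel deletion: suodikhkhatsu → sodikhkhatsu.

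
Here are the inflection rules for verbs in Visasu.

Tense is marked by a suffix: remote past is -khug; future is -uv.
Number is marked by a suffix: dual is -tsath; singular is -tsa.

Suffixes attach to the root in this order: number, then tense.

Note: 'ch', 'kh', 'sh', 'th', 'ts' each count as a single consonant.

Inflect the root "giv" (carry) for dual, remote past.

Attach number dual -tsath → givtsath.
Attach tense remote past -khug → givtsathkhug.

givtsathkhug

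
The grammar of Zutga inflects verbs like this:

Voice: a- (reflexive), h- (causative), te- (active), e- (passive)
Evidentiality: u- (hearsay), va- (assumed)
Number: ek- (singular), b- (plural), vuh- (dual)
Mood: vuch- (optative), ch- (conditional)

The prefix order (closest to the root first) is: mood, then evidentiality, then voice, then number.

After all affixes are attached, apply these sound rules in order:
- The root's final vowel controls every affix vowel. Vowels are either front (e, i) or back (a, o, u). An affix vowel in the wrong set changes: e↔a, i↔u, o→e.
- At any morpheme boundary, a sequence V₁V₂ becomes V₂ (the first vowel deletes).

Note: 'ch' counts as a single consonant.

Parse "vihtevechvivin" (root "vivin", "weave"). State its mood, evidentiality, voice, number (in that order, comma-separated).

conditional, assumed, active, dual

Segment: vuh-te-va-ch-vivin.
mood: ch- → conditional.
evidentiality: va- → assumed.
voice: te- → active.
number: vuh- → dual.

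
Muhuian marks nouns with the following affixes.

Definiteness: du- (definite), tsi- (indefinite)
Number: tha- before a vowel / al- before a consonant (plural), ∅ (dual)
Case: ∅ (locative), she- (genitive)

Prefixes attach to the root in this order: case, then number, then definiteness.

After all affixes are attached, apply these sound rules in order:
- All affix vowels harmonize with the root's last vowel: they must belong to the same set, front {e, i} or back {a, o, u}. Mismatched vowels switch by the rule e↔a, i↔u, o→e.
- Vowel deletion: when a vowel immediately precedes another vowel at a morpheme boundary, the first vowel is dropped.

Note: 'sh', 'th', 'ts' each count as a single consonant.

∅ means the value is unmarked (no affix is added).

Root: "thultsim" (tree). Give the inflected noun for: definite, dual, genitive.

Attach case genitive she- → shethultsim.
number = dual: zero marking, form stays shethultsim.
Attach definiteness definite du- → dushethultsim.
Apply vowel harmony: dushethultsim → dishethultsim.
Vowel deletion: no change.

dishethultsim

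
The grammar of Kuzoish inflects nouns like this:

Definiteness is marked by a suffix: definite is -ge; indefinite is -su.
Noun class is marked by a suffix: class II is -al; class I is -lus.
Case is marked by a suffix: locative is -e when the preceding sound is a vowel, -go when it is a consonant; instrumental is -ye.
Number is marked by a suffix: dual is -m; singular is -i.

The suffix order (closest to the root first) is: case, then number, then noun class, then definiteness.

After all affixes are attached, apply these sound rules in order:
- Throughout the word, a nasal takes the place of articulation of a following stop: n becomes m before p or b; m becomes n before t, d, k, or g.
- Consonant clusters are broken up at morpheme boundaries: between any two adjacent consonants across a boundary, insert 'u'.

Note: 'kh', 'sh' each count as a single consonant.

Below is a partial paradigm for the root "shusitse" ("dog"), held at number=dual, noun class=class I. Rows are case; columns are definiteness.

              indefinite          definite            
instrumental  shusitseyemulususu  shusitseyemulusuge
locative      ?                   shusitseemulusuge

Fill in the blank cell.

shusitseemulususu

Attach case locative -e (after vowel 'e') → shusitsee.
Attach number dual -m → shusitseem.
Attach noun class class I -lus → shusitseemlus.
Attach definiteness indefinite -su → shusitseemlussu.
Nasal assimilation: no change.
Apply epenthesis: shusitseemlussu → shusitseemulususu.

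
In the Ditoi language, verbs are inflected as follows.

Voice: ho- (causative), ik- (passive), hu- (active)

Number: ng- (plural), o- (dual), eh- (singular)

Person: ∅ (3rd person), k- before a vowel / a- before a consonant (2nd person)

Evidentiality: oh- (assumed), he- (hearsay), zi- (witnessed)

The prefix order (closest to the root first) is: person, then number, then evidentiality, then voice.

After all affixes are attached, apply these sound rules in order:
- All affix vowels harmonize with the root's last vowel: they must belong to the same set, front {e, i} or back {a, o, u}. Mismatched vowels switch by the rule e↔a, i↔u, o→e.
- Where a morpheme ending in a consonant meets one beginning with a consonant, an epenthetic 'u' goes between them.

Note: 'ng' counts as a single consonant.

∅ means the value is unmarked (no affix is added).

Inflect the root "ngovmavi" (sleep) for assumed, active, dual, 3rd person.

hiehengovmavi

person = 3rd person: zero marking, form stays ngovmavi.
Attach number dual o- → ongovmavi.
Attach evidentiality assumed oh- → ohongovmavi.
Attach voice active hu- → huohongovmavi.
Apply vowel harmony: huohongovmavi → hiehengovmavi.
Epenthesis: no change.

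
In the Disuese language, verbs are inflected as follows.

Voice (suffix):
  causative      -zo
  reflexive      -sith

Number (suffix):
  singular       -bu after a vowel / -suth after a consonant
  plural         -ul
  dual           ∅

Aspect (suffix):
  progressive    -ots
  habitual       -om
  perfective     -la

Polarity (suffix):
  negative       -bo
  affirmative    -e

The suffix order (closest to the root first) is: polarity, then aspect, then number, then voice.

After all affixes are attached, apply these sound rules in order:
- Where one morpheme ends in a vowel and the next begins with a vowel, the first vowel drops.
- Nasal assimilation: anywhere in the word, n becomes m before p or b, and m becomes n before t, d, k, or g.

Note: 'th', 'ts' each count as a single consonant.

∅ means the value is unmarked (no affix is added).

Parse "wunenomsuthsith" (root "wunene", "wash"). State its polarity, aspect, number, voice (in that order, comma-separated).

affirmative, habitual, singular, reflexive

Segment: wunene-e-om-suth-sith.
polarity: -e → affirmative.
aspect: -om → habitual.
number: -bu/suth → singular.
voice: -sith → reflexive.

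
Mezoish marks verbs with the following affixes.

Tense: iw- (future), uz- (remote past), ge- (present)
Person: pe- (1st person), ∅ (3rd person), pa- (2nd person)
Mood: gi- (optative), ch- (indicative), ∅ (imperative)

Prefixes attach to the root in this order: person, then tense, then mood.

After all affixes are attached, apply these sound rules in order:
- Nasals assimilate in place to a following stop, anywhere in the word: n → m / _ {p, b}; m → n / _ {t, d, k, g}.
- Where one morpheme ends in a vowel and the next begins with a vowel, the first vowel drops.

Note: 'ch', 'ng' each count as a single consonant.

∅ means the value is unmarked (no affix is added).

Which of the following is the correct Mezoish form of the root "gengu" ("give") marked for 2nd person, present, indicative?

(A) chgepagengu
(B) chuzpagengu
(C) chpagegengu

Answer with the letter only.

Attach person 2nd person pa- → pagengu.
Attach tense present ge- → gepagengu.
Attach mood indicative ch- → chgepagengu.
Nasal assimilation: no change.
Vowel deletion: no change.
So the correct form is chgepagengu, option (A).
(C) chpagegengu is wrong: it has the affixes in the wrong order.
(B) chuzpagengu is wrong: it uses remote past instead of present for tense.

A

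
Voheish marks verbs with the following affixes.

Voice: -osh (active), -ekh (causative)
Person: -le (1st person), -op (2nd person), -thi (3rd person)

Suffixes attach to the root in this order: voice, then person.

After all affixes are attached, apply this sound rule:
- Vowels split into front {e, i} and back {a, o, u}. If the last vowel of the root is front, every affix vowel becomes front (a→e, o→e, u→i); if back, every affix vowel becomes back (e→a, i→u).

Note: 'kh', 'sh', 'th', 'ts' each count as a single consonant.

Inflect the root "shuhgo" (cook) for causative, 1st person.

shuhgoakhla

Attach voice causative -ekh → shuhgoekh.
Attach person 1st person -le → shuhgoekhle.
Apply vowel harmony: shuhgoekhle → shuhgoakhla.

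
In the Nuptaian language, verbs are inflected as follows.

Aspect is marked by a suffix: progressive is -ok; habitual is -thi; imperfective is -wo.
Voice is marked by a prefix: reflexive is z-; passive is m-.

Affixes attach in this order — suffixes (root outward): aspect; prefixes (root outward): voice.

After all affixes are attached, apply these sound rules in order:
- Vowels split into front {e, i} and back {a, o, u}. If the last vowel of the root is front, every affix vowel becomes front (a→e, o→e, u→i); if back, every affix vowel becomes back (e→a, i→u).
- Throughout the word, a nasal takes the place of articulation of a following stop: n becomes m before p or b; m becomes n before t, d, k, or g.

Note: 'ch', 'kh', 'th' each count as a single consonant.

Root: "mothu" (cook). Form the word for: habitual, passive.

Attach voice passive m- → mmothu.
Attach aspect habitual -thi → mmothuthi.
Apply vowel harmony: mmothuthi → mmothuthu.
Nasal assimilation: no change.

mmothuthu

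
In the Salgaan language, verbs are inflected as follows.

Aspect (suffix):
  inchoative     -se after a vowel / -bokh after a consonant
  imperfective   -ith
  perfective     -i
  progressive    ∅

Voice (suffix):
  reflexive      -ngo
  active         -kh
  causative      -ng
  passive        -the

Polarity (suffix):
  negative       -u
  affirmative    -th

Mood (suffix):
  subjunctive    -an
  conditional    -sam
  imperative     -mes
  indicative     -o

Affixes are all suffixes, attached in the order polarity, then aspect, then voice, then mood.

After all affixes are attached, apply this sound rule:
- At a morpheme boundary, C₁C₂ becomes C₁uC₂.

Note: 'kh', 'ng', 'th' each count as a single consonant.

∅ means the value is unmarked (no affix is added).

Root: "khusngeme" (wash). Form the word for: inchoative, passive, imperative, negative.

khusngemeusethemes

Attach polarity negative -u → khusngemeu.
Attach aspect inchoative -se (after vowel 'u') → khusngemeuse.
Attach voice passive -the → khusngemeusethe.
Attach mood imperative -mes → khusngemeusethemes.
Epenthesis: no change.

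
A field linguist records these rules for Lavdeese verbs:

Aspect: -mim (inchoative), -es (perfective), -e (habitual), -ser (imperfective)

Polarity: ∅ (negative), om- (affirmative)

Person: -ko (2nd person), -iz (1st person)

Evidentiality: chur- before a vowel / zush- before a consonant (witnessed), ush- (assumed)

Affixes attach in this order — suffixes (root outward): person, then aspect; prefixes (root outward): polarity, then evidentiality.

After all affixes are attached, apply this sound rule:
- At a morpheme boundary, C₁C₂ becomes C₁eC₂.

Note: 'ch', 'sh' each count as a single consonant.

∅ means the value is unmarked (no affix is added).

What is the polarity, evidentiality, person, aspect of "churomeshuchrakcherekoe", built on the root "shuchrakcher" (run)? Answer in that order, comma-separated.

Segment: chur-om-shuchrakcher-ko-e.
polarity: om- → affirmative.
evidentiality: chur/zush- → witnessed.
person: -ko → 2nd person.
aspect: -e → habitual.

affirmative, witnessed, 2nd person, habitual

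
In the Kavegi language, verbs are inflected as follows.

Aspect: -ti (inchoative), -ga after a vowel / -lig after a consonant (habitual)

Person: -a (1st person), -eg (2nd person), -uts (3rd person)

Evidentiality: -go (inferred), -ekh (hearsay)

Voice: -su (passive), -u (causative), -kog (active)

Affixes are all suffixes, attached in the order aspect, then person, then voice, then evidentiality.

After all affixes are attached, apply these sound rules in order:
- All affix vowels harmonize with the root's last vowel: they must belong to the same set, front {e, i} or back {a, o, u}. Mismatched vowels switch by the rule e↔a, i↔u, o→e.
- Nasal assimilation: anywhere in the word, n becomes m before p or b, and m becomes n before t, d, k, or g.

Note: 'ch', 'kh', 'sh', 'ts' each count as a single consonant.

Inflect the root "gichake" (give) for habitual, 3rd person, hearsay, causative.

gichakegeitsiekh

Attach aspect habitual -ga (after vowel 'e') → gichakega.
Attach person 3rd person -uts → gichakegauts.
Attach voice causative -u → gichakegautsu.
Attach evidentiality hearsay -ekh → gichakegautsuekh.
Apply vowel harmony: gichakegautsuekh → gichakegeitsiekh.
Nasal assimilation: no change.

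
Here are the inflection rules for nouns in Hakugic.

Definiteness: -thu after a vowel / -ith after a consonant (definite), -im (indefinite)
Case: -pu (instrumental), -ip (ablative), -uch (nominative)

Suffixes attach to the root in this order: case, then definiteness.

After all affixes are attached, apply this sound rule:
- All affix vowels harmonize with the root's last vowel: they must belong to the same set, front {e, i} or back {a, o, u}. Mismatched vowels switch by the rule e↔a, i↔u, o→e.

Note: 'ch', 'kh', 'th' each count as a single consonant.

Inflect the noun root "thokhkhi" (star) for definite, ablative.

Attach case ablative -ip → thokhkhiip.
Attach definiteness definite -ith (after consonant 'p') → thokhkhiipith.
Vowel harmony: no change.

thokhkhiipith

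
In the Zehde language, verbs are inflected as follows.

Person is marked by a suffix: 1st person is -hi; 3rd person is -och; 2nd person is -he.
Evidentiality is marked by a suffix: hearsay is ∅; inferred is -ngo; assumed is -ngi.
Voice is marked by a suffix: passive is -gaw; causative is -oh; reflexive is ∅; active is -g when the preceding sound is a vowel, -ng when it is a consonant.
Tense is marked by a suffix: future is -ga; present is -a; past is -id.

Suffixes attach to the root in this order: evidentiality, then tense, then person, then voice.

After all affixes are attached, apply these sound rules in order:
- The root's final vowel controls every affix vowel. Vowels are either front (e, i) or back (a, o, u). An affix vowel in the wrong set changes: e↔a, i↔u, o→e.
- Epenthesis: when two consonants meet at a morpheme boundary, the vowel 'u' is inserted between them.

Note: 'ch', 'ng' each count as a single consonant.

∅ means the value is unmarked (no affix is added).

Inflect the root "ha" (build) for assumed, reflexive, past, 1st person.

hanguuduhu

Attach evidentiality assumed -ngi → hangi.
Attach tense past -id → hangiid.
Attach person 1st person -hi → hangiidhi.
voice = reflexive: zero marking, form stays hangiidhi.
Apply vowel harmony: hangiidhi → hanguudhu.
Apply epenthesis: hanguudhu → hanguuduhu.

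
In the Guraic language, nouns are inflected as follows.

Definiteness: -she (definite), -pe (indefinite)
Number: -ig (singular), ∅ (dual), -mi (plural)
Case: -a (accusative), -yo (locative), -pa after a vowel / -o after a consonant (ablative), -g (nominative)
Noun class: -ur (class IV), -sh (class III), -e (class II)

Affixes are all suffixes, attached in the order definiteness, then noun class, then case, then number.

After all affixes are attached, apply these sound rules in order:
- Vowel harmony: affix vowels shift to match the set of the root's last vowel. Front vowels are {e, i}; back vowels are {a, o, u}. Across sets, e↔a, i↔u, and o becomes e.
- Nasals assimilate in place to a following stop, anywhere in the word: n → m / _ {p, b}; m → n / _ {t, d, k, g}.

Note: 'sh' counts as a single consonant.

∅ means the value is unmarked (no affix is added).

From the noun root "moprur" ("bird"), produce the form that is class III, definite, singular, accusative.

moprurshashaug

Attach definiteness definite -she → moprurshe.
Attach noun class class III -sh → moprurshesh.
Attach case accusative -a → moprurshesha.
Attach number singular -ig → moprursheshaig.
Apply vowel harmony: moprursheshaig → moprurshashaug.
Nasal assimilation: no change.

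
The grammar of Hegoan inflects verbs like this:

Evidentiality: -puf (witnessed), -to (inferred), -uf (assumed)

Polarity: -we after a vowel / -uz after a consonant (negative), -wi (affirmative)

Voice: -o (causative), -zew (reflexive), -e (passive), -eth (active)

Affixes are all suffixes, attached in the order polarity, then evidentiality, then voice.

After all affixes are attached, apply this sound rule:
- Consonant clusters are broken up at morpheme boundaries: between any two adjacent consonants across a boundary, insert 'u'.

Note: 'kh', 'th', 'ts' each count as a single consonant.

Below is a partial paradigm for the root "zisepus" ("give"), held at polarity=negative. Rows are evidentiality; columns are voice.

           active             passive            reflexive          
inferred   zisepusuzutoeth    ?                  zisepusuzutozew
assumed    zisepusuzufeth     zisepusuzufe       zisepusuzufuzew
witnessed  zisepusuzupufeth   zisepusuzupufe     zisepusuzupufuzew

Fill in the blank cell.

Attach polarity negative -uz (after consonant 's') → zisepusuz.
Attach evidentiality inferred -to → zisepusuzto.
Attach voice passive -e → zisepusuztoe.
Apply epenthesis: zisepusuztoe → zisepusuzutoe.

zisepusuzutoe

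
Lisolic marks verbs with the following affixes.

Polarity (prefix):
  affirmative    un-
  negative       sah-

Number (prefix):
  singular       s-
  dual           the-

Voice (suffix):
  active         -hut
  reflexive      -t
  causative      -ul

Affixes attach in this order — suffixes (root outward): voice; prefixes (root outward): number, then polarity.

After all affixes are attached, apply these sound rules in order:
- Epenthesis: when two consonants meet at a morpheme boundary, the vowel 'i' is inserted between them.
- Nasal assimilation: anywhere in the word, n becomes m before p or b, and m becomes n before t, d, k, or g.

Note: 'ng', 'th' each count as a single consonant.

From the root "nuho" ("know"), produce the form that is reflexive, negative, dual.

sahithenuhot

Attach number dual the- → thenuho.
Attach polarity negative sah- → sahthenuho.
Attach voice reflexive -t → sahthenuhot.
Apply epenthesis: sahthenuhot → sahithenuhot.
Nasal assimilation: no change.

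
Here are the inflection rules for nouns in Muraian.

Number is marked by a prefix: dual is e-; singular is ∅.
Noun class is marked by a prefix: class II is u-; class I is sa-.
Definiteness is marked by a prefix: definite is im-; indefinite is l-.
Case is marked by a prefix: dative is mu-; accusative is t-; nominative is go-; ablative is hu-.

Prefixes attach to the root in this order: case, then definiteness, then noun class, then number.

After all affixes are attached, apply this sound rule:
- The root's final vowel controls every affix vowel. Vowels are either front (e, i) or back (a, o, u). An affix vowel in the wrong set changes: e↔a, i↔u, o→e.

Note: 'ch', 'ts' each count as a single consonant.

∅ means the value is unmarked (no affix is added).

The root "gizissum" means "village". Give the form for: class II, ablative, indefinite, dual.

aulhugizissum

Attach case ablative hu- → hugizissum.
Attach definiteness indefinite l- → lhugizissum.
Attach noun class class II u- → ulhugizissum.
Attach number dual e- → eulhugizissum.
Apply vowel harmony: eulhugizissum → aulhugizissum.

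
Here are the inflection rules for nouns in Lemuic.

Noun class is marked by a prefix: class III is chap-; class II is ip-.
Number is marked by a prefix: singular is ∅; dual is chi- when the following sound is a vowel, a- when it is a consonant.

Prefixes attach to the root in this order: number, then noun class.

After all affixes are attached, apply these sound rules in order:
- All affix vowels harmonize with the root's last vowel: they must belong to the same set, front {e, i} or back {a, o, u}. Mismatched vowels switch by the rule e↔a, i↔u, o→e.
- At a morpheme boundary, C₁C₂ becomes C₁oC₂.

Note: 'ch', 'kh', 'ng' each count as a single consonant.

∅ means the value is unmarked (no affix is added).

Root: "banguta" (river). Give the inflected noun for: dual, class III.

Attach number dual a- (before consonant 'b') → abanguta.
Attach noun class class III chap- → chapabanguta.
Vowel harmony: no change.
Epenthesis: no change.

chapabanguta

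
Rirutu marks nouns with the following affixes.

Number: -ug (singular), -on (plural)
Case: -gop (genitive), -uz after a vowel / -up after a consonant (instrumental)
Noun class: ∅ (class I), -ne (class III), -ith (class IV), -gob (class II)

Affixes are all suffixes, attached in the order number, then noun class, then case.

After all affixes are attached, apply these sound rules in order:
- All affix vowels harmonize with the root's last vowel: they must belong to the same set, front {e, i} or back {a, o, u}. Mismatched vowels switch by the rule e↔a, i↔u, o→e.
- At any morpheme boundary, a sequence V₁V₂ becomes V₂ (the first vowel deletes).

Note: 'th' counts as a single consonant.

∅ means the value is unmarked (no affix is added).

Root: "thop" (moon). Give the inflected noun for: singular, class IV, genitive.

thopuguthgop

Attach number singular -ug → thopug.
Attach noun class class IV -ith → thopugith.
Attach case genitive -gop → thopugithgop.
Apply vowel harmony: thopugithgop → thopuguthgop.
Vowel deletion: no change.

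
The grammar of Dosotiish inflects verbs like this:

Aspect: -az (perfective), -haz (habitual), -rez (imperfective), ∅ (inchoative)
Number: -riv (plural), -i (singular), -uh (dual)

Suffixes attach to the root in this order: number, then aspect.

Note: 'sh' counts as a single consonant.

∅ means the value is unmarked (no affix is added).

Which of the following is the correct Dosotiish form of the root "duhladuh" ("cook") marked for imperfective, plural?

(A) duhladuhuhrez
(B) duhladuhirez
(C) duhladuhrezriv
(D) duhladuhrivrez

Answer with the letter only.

Attach number plural -riv → duhladuhriv.
Attach aspect imperfective -rez → duhladuhrivrez.
So the correct form is duhladuhrivrez, option (D).
(B) duhladuhirez is wrong: it uses singular instead of plural for number.
(A) duhladuhuhrez is wrong: it uses dual instead of plural for number.
(C) duhladuhrezriv is wrong: it has the affixes in the wrong order.

D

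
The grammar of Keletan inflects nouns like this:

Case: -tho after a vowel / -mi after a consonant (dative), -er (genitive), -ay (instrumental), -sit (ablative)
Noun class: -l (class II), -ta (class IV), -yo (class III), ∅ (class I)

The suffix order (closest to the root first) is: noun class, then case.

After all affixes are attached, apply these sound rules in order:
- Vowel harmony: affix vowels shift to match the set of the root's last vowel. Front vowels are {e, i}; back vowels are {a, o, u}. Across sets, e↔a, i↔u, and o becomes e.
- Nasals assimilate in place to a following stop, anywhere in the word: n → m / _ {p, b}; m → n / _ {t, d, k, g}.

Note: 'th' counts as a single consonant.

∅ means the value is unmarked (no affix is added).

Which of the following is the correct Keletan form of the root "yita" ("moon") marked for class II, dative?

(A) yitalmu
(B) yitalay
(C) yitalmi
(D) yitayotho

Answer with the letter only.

A

Attach noun class class II -l → yital.
Attach case dative -mi (after consonant 'l') → yitalmi.
Apply vowel harmony: yitalmi → yitalmu.
Nasal assimilation: no change.
So the correct form is yitalmu, option (A).
(D) yitayotho is wrong: it uses class III instead of class II for noun class.
(C) yitalmi is wrong: it fails to apply the sound rule(s).
(B) yitalay is wrong: it uses instrumental instead of dative for case.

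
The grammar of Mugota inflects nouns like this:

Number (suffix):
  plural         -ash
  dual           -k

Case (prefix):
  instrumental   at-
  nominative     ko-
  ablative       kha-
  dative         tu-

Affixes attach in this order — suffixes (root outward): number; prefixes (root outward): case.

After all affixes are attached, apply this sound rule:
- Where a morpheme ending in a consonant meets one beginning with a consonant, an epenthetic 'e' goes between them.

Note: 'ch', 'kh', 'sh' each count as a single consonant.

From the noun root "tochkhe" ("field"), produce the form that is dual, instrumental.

atetochkhek

Attach number dual -k → tochkhek.
Attach case instrumental at- → attochkhek.
Apply epenthesis: attochkhek → atetochkhek.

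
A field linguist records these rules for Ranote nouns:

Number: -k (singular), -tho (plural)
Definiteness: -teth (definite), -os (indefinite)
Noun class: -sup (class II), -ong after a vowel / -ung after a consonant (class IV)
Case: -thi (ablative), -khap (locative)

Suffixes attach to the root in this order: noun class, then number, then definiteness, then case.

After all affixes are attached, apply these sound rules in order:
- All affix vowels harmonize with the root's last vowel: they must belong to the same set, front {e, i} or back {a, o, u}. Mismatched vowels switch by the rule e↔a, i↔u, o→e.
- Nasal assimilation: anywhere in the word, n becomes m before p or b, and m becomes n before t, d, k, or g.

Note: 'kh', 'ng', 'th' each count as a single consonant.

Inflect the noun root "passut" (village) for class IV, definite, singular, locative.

Attach noun class class IV -ung (after consonant 't') → passutung.
Attach number singular -k → passutungk.
Attach definiteness definite -teth → passutungkteth.
Attach case locative -khap → passutungktethkhap.
Apply vowel harmony: passutungktethkhap → passutungktathkhap.
Nasal assimilation: no change.

passutungktathkhap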